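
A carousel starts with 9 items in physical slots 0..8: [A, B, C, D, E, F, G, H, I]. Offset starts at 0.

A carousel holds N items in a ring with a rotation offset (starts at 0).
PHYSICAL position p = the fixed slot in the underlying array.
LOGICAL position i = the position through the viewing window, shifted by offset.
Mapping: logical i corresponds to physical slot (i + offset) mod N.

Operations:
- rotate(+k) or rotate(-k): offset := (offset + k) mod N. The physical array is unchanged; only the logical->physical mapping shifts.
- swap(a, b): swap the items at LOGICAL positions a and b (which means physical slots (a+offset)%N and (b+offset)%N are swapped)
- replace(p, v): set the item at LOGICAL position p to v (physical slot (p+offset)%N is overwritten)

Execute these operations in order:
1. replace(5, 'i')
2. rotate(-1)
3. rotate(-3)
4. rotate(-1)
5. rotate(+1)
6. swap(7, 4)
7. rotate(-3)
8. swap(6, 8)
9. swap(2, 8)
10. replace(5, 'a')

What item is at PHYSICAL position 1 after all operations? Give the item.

Answer: E

Derivation:
After op 1 (replace(5, 'i')): offset=0, physical=[A,B,C,D,E,i,G,H,I], logical=[A,B,C,D,E,i,G,H,I]
After op 2 (rotate(-1)): offset=8, physical=[A,B,C,D,E,i,G,H,I], logical=[I,A,B,C,D,E,i,G,H]
After op 3 (rotate(-3)): offset=5, physical=[A,B,C,D,E,i,G,H,I], logical=[i,G,H,I,A,B,C,D,E]
After op 4 (rotate(-1)): offset=4, physical=[A,B,C,D,E,i,G,H,I], logical=[E,i,G,H,I,A,B,C,D]
After op 5 (rotate(+1)): offset=5, physical=[A,B,C,D,E,i,G,H,I], logical=[i,G,H,I,A,B,C,D,E]
After op 6 (swap(7, 4)): offset=5, physical=[D,B,C,A,E,i,G,H,I], logical=[i,G,H,I,D,B,C,A,E]
After op 7 (rotate(-3)): offset=2, physical=[D,B,C,A,E,i,G,H,I], logical=[C,A,E,i,G,H,I,D,B]
After op 8 (swap(6, 8)): offset=2, physical=[D,I,C,A,E,i,G,H,B], logical=[C,A,E,i,G,H,B,D,I]
After op 9 (swap(2, 8)): offset=2, physical=[D,E,C,A,I,i,G,H,B], logical=[C,A,I,i,G,H,B,D,E]
After op 10 (replace(5, 'a')): offset=2, physical=[D,E,C,A,I,i,G,a,B], logical=[C,A,I,i,G,a,B,D,E]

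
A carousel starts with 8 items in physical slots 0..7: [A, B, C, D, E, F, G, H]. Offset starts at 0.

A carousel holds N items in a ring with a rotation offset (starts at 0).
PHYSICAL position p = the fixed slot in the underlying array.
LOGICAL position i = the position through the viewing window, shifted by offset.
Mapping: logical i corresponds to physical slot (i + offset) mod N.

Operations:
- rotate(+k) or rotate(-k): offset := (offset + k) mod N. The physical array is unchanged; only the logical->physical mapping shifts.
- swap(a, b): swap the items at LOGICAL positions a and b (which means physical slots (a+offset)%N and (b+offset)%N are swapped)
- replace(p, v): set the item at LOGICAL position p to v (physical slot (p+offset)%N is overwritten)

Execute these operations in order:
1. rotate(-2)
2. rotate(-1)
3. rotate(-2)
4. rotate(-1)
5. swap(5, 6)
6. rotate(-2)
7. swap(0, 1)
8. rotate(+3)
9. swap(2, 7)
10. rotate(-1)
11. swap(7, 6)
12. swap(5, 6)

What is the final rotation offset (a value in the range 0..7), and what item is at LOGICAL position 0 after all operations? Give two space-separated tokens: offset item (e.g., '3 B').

After op 1 (rotate(-2)): offset=6, physical=[A,B,C,D,E,F,G,H], logical=[G,H,A,B,C,D,E,F]
After op 2 (rotate(-1)): offset=5, physical=[A,B,C,D,E,F,G,H], logical=[F,G,H,A,B,C,D,E]
After op 3 (rotate(-2)): offset=3, physical=[A,B,C,D,E,F,G,H], logical=[D,E,F,G,H,A,B,C]
After op 4 (rotate(-1)): offset=2, physical=[A,B,C,D,E,F,G,H], logical=[C,D,E,F,G,H,A,B]
After op 5 (swap(5, 6)): offset=2, physical=[H,B,C,D,E,F,G,A], logical=[C,D,E,F,G,A,H,B]
After op 6 (rotate(-2)): offset=0, physical=[H,B,C,D,E,F,G,A], logical=[H,B,C,D,E,F,G,A]
After op 7 (swap(0, 1)): offset=0, physical=[B,H,C,D,E,F,G,A], logical=[B,H,C,D,E,F,G,A]
After op 8 (rotate(+3)): offset=3, physical=[B,H,C,D,E,F,G,A], logical=[D,E,F,G,A,B,H,C]
After op 9 (swap(2, 7)): offset=3, physical=[B,H,F,D,E,C,G,A], logical=[D,E,C,G,A,B,H,F]
After op 10 (rotate(-1)): offset=2, physical=[B,H,F,D,E,C,G,A], logical=[F,D,E,C,G,A,B,H]
After op 11 (swap(7, 6)): offset=2, physical=[H,B,F,D,E,C,G,A], logical=[F,D,E,C,G,A,H,B]
After op 12 (swap(5, 6)): offset=2, physical=[A,B,F,D,E,C,G,H], logical=[F,D,E,C,G,H,A,B]

Answer: 2 F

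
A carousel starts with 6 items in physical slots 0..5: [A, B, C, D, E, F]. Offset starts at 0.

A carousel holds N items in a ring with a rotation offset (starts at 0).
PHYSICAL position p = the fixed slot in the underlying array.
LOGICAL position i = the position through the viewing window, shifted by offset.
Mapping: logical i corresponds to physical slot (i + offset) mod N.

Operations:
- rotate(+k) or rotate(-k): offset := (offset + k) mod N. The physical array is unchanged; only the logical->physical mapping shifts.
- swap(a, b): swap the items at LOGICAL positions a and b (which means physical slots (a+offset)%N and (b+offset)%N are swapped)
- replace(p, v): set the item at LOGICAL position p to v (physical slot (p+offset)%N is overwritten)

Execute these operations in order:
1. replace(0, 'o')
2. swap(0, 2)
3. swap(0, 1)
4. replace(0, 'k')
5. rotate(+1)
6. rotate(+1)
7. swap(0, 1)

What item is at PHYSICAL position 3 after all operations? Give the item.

Answer: o

Derivation:
After op 1 (replace(0, 'o')): offset=0, physical=[o,B,C,D,E,F], logical=[o,B,C,D,E,F]
After op 2 (swap(0, 2)): offset=0, physical=[C,B,o,D,E,F], logical=[C,B,o,D,E,F]
After op 3 (swap(0, 1)): offset=0, physical=[B,C,o,D,E,F], logical=[B,C,o,D,E,F]
After op 4 (replace(0, 'k')): offset=0, physical=[k,C,o,D,E,F], logical=[k,C,o,D,E,F]
After op 5 (rotate(+1)): offset=1, physical=[k,C,o,D,E,F], logical=[C,o,D,E,F,k]
After op 6 (rotate(+1)): offset=2, physical=[k,C,o,D,E,F], logical=[o,D,E,F,k,C]
After op 7 (swap(0, 1)): offset=2, physical=[k,C,D,o,E,F], logical=[D,o,E,F,k,C]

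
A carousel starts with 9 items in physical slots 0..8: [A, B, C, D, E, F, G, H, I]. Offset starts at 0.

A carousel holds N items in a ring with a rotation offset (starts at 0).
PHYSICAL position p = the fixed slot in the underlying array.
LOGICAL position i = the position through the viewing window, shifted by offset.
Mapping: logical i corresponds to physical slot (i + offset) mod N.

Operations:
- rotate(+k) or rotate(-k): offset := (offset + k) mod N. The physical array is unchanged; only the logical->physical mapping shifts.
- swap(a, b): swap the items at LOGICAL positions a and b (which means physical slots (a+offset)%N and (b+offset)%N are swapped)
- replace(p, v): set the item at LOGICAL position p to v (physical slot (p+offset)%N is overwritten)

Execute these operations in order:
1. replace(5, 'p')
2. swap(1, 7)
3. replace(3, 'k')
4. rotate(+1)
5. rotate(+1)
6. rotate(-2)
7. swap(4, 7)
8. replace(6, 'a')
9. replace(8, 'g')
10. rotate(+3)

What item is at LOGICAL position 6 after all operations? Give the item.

Answer: A

Derivation:
After op 1 (replace(5, 'p')): offset=0, physical=[A,B,C,D,E,p,G,H,I], logical=[A,B,C,D,E,p,G,H,I]
After op 2 (swap(1, 7)): offset=0, physical=[A,H,C,D,E,p,G,B,I], logical=[A,H,C,D,E,p,G,B,I]
After op 3 (replace(3, 'k')): offset=0, physical=[A,H,C,k,E,p,G,B,I], logical=[A,H,C,k,E,p,G,B,I]
After op 4 (rotate(+1)): offset=1, physical=[A,H,C,k,E,p,G,B,I], logical=[H,C,k,E,p,G,B,I,A]
After op 5 (rotate(+1)): offset=2, physical=[A,H,C,k,E,p,G,B,I], logical=[C,k,E,p,G,B,I,A,H]
After op 6 (rotate(-2)): offset=0, physical=[A,H,C,k,E,p,G,B,I], logical=[A,H,C,k,E,p,G,B,I]
After op 7 (swap(4, 7)): offset=0, physical=[A,H,C,k,B,p,G,E,I], logical=[A,H,C,k,B,p,G,E,I]
After op 8 (replace(6, 'a')): offset=0, physical=[A,H,C,k,B,p,a,E,I], logical=[A,H,C,k,B,p,a,E,I]
After op 9 (replace(8, 'g')): offset=0, physical=[A,H,C,k,B,p,a,E,g], logical=[A,H,C,k,B,p,a,E,g]
After op 10 (rotate(+3)): offset=3, physical=[A,H,C,k,B,p,a,E,g], logical=[k,B,p,a,E,g,A,H,C]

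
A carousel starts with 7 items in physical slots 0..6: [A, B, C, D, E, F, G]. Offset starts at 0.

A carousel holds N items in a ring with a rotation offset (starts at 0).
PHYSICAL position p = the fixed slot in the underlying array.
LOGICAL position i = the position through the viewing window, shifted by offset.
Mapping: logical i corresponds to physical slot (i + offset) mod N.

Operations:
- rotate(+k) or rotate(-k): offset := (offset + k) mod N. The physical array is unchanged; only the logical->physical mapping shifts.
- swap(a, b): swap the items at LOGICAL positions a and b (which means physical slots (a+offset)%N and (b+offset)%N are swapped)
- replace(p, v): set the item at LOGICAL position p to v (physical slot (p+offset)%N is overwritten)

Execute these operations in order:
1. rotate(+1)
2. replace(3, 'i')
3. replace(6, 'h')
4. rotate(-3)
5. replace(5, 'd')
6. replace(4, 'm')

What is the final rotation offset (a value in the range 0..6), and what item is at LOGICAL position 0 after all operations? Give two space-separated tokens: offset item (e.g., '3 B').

Answer: 5 F

Derivation:
After op 1 (rotate(+1)): offset=1, physical=[A,B,C,D,E,F,G], logical=[B,C,D,E,F,G,A]
After op 2 (replace(3, 'i')): offset=1, physical=[A,B,C,D,i,F,G], logical=[B,C,D,i,F,G,A]
After op 3 (replace(6, 'h')): offset=1, physical=[h,B,C,D,i,F,G], logical=[B,C,D,i,F,G,h]
After op 4 (rotate(-3)): offset=5, physical=[h,B,C,D,i,F,G], logical=[F,G,h,B,C,D,i]
After op 5 (replace(5, 'd')): offset=5, physical=[h,B,C,d,i,F,G], logical=[F,G,h,B,C,d,i]
After op 6 (replace(4, 'm')): offset=5, physical=[h,B,m,d,i,F,G], logical=[F,G,h,B,m,d,i]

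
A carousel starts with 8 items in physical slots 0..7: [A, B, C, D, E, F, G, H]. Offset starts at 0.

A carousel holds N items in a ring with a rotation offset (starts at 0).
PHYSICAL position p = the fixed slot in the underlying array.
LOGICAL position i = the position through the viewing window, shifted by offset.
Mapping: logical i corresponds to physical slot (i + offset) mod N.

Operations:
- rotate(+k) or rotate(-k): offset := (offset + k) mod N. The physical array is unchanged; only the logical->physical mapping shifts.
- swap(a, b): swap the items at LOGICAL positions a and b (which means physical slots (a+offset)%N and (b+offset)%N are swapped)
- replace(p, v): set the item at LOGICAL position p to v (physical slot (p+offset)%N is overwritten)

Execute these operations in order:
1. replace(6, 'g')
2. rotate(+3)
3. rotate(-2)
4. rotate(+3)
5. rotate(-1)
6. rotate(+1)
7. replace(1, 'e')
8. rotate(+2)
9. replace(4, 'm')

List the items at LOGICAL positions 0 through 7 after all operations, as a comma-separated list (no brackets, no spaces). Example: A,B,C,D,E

After op 1 (replace(6, 'g')): offset=0, physical=[A,B,C,D,E,F,g,H], logical=[A,B,C,D,E,F,g,H]
After op 2 (rotate(+3)): offset=3, physical=[A,B,C,D,E,F,g,H], logical=[D,E,F,g,H,A,B,C]
After op 3 (rotate(-2)): offset=1, physical=[A,B,C,D,E,F,g,H], logical=[B,C,D,E,F,g,H,A]
After op 4 (rotate(+3)): offset=4, physical=[A,B,C,D,E,F,g,H], logical=[E,F,g,H,A,B,C,D]
After op 5 (rotate(-1)): offset=3, physical=[A,B,C,D,E,F,g,H], logical=[D,E,F,g,H,A,B,C]
After op 6 (rotate(+1)): offset=4, physical=[A,B,C,D,E,F,g,H], logical=[E,F,g,H,A,B,C,D]
After op 7 (replace(1, 'e')): offset=4, physical=[A,B,C,D,E,e,g,H], logical=[E,e,g,H,A,B,C,D]
After op 8 (rotate(+2)): offset=6, physical=[A,B,C,D,E,e,g,H], logical=[g,H,A,B,C,D,E,e]
After op 9 (replace(4, 'm')): offset=6, physical=[A,B,m,D,E,e,g,H], logical=[g,H,A,B,m,D,E,e]

Answer: g,H,A,B,m,D,E,e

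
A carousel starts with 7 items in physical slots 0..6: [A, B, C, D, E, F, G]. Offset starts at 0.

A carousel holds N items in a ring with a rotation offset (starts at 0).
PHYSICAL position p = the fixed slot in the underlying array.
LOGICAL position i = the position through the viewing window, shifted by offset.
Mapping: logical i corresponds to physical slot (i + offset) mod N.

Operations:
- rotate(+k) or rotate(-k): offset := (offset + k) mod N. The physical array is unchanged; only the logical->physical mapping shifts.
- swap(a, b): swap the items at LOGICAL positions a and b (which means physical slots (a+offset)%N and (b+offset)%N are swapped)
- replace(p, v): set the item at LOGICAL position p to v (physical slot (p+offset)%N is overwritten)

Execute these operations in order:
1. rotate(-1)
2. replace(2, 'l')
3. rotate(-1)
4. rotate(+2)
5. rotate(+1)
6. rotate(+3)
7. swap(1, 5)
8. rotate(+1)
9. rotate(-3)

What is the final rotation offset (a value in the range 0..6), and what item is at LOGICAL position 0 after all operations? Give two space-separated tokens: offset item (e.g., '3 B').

Answer: 2 F

Derivation:
After op 1 (rotate(-1)): offset=6, physical=[A,B,C,D,E,F,G], logical=[G,A,B,C,D,E,F]
After op 2 (replace(2, 'l')): offset=6, physical=[A,l,C,D,E,F,G], logical=[G,A,l,C,D,E,F]
After op 3 (rotate(-1)): offset=5, physical=[A,l,C,D,E,F,G], logical=[F,G,A,l,C,D,E]
After op 4 (rotate(+2)): offset=0, physical=[A,l,C,D,E,F,G], logical=[A,l,C,D,E,F,G]
After op 5 (rotate(+1)): offset=1, physical=[A,l,C,D,E,F,G], logical=[l,C,D,E,F,G,A]
After op 6 (rotate(+3)): offset=4, physical=[A,l,C,D,E,F,G], logical=[E,F,G,A,l,C,D]
After op 7 (swap(1, 5)): offset=4, physical=[A,l,F,D,E,C,G], logical=[E,C,G,A,l,F,D]
After op 8 (rotate(+1)): offset=5, physical=[A,l,F,D,E,C,G], logical=[C,G,A,l,F,D,E]
After op 9 (rotate(-3)): offset=2, physical=[A,l,F,D,E,C,G], logical=[F,D,E,C,G,A,l]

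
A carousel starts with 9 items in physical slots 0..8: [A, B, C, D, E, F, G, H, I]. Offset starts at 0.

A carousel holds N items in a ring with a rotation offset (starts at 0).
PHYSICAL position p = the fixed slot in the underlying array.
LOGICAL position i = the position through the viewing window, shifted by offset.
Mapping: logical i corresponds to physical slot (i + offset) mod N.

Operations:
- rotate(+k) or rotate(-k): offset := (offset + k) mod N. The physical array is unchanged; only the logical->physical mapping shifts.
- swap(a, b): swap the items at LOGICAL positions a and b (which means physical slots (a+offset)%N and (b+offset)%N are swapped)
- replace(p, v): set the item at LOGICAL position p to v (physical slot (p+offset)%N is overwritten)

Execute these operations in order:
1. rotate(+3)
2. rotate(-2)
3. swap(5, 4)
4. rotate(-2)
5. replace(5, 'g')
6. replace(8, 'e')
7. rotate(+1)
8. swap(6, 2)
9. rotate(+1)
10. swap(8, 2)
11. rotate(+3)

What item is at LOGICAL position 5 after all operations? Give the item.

After op 1 (rotate(+3)): offset=3, physical=[A,B,C,D,E,F,G,H,I], logical=[D,E,F,G,H,I,A,B,C]
After op 2 (rotate(-2)): offset=1, physical=[A,B,C,D,E,F,G,H,I], logical=[B,C,D,E,F,G,H,I,A]
After op 3 (swap(5, 4)): offset=1, physical=[A,B,C,D,E,G,F,H,I], logical=[B,C,D,E,G,F,H,I,A]
After op 4 (rotate(-2)): offset=8, physical=[A,B,C,D,E,G,F,H,I], logical=[I,A,B,C,D,E,G,F,H]
After op 5 (replace(5, 'g')): offset=8, physical=[A,B,C,D,g,G,F,H,I], logical=[I,A,B,C,D,g,G,F,H]
After op 6 (replace(8, 'e')): offset=8, physical=[A,B,C,D,g,G,F,e,I], logical=[I,A,B,C,D,g,G,F,e]
After op 7 (rotate(+1)): offset=0, physical=[A,B,C,D,g,G,F,e,I], logical=[A,B,C,D,g,G,F,e,I]
After op 8 (swap(6, 2)): offset=0, physical=[A,B,F,D,g,G,C,e,I], logical=[A,B,F,D,g,G,C,e,I]
After op 9 (rotate(+1)): offset=1, physical=[A,B,F,D,g,G,C,e,I], logical=[B,F,D,g,G,C,e,I,A]
After op 10 (swap(8, 2)): offset=1, physical=[D,B,F,A,g,G,C,e,I], logical=[B,F,A,g,G,C,e,I,D]
After op 11 (rotate(+3)): offset=4, physical=[D,B,F,A,g,G,C,e,I], logical=[g,G,C,e,I,D,B,F,A]

Answer: D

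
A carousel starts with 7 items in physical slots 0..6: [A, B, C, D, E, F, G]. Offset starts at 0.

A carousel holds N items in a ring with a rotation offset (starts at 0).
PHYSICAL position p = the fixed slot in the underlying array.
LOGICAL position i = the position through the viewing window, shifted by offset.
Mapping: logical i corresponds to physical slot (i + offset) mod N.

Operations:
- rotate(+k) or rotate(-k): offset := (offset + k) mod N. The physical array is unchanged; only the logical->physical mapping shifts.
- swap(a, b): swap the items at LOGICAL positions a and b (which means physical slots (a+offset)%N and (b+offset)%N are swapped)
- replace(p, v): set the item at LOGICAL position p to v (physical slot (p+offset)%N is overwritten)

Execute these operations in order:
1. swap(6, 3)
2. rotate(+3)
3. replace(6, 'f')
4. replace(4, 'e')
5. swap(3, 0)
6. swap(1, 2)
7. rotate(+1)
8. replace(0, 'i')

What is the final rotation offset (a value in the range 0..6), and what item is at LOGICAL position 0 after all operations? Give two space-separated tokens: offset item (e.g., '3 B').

After op 1 (swap(6, 3)): offset=0, physical=[A,B,C,G,E,F,D], logical=[A,B,C,G,E,F,D]
After op 2 (rotate(+3)): offset=3, physical=[A,B,C,G,E,F,D], logical=[G,E,F,D,A,B,C]
After op 3 (replace(6, 'f')): offset=3, physical=[A,B,f,G,E,F,D], logical=[G,E,F,D,A,B,f]
After op 4 (replace(4, 'e')): offset=3, physical=[e,B,f,G,E,F,D], logical=[G,E,F,D,e,B,f]
After op 5 (swap(3, 0)): offset=3, physical=[e,B,f,D,E,F,G], logical=[D,E,F,G,e,B,f]
After op 6 (swap(1, 2)): offset=3, physical=[e,B,f,D,F,E,G], logical=[D,F,E,G,e,B,f]
After op 7 (rotate(+1)): offset=4, physical=[e,B,f,D,F,E,G], logical=[F,E,G,e,B,f,D]
After op 8 (replace(0, 'i')): offset=4, physical=[e,B,f,D,i,E,G], logical=[i,E,G,e,B,f,D]

Answer: 4 i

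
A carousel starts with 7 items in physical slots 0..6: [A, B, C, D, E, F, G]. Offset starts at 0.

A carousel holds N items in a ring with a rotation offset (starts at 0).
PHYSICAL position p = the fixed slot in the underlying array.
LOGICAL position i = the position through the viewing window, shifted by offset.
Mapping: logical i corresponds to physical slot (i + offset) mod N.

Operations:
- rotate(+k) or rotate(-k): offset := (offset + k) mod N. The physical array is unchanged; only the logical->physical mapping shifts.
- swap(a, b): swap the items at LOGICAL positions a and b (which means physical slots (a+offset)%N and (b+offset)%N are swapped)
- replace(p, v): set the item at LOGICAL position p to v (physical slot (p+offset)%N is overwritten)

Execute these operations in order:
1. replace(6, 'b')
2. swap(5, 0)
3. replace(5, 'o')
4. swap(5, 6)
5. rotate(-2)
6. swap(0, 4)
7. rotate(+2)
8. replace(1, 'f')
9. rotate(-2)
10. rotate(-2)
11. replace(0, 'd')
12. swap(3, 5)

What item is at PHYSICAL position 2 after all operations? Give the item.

After op 1 (replace(6, 'b')): offset=0, physical=[A,B,C,D,E,F,b], logical=[A,B,C,D,E,F,b]
After op 2 (swap(5, 0)): offset=0, physical=[F,B,C,D,E,A,b], logical=[F,B,C,D,E,A,b]
After op 3 (replace(5, 'o')): offset=0, physical=[F,B,C,D,E,o,b], logical=[F,B,C,D,E,o,b]
After op 4 (swap(5, 6)): offset=0, physical=[F,B,C,D,E,b,o], logical=[F,B,C,D,E,b,o]
After op 5 (rotate(-2)): offset=5, physical=[F,B,C,D,E,b,o], logical=[b,o,F,B,C,D,E]
After op 6 (swap(0, 4)): offset=5, physical=[F,B,b,D,E,C,o], logical=[C,o,F,B,b,D,E]
After op 7 (rotate(+2)): offset=0, physical=[F,B,b,D,E,C,o], logical=[F,B,b,D,E,C,o]
After op 8 (replace(1, 'f')): offset=0, physical=[F,f,b,D,E,C,o], logical=[F,f,b,D,E,C,o]
After op 9 (rotate(-2)): offset=5, physical=[F,f,b,D,E,C,o], logical=[C,o,F,f,b,D,E]
After op 10 (rotate(-2)): offset=3, physical=[F,f,b,D,E,C,o], logical=[D,E,C,o,F,f,b]
After op 11 (replace(0, 'd')): offset=3, physical=[F,f,b,d,E,C,o], logical=[d,E,C,o,F,f,b]
After op 12 (swap(3, 5)): offset=3, physical=[F,o,b,d,E,C,f], logical=[d,E,C,f,F,o,b]

Answer: b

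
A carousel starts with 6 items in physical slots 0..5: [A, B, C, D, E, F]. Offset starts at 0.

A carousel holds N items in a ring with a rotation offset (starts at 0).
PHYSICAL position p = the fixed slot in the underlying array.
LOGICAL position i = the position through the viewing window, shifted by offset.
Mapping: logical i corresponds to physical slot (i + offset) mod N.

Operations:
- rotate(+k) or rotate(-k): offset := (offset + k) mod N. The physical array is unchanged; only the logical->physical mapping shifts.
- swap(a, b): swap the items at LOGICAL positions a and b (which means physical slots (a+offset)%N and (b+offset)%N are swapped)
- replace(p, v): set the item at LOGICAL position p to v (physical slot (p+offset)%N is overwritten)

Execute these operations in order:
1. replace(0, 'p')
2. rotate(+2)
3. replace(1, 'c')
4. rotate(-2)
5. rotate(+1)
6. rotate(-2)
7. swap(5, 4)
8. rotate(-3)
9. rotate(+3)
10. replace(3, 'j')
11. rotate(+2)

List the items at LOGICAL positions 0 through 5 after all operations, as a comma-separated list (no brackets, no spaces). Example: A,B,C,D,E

After op 1 (replace(0, 'p')): offset=0, physical=[p,B,C,D,E,F], logical=[p,B,C,D,E,F]
After op 2 (rotate(+2)): offset=2, physical=[p,B,C,D,E,F], logical=[C,D,E,F,p,B]
After op 3 (replace(1, 'c')): offset=2, physical=[p,B,C,c,E,F], logical=[C,c,E,F,p,B]
After op 4 (rotate(-2)): offset=0, physical=[p,B,C,c,E,F], logical=[p,B,C,c,E,F]
After op 5 (rotate(+1)): offset=1, physical=[p,B,C,c,E,F], logical=[B,C,c,E,F,p]
After op 6 (rotate(-2)): offset=5, physical=[p,B,C,c,E,F], logical=[F,p,B,C,c,E]
After op 7 (swap(5, 4)): offset=5, physical=[p,B,C,E,c,F], logical=[F,p,B,C,E,c]
After op 8 (rotate(-3)): offset=2, physical=[p,B,C,E,c,F], logical=[C,E,c,F,p,B]
After op 9 (rotate(+3)): offset=5, physical=[p,B,C,E,c,F], logical=[F,p,B,C,E,c]
After op 10 (replace(3, 'j')): offset=5, physical=[p,B,j,E,c,F], logical=[F,p,B,j,E,c]
After op 11 (rotate(+2)): offset=1, physical=[p,B,j,E,c,F], logical=[B,j,E,c,F,p]

Answer: B,j,E,c,F,p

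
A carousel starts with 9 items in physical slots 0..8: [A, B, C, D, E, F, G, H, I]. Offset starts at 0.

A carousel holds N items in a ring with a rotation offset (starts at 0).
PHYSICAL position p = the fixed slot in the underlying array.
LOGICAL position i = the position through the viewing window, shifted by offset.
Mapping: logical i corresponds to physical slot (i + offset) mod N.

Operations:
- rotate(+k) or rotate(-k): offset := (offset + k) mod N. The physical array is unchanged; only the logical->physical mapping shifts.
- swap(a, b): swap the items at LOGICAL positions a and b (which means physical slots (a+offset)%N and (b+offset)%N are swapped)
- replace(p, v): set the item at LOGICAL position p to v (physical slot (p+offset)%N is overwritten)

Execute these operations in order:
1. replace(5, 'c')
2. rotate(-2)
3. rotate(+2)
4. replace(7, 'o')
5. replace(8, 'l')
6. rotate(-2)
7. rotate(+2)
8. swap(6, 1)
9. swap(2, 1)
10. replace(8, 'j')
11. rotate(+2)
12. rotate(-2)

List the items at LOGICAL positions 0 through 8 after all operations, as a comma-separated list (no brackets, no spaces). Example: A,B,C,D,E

Answer: A,C,G,D,E,c,B,o,j

Derivation:
After op 1 (replace(5, 'c')): offset=0, physical=[A,B,C,D,E,c,G,H,I], logical=[A,B,C,D,E,c,G,H,I]
After op 2 (rotate(-2)): offset=7, physical=[A,B,C,D,E,c,G,H,I], logical=[H,I,A,B,C,D,E,c,G]
After op 3 (rotate(+2)): offset=0, physical=[A,B,C,D,E,c,G,H,I], logical=[A,B,C,D,E,c,G,H,I]
After op 4 (replace(7, 'o')): offset=0, physical=[A,B,C,D,E,c,G,o,I], logical=[A,B,C,D,E,c,G,o,I]
After op 5 (replace(8, 'l')): offset=0, physical=[A,B,C,D,E,c,G,o,l], logical=[A,B,C,D,E,c,G,o,l]
After op 6 (rotate(-2)): offset=7, physical=[A,B,C,D,E,c,G,o,l], logical=[o,l,A,B,C,D,E,c,G]
After op 7 (rotate(+2)): offset=0, physical=[A,B,C,D,E,c,G,o,l], logical=[A,B,C,D,E,c,G,o,l]
After op 8 (swap(6, 1)): offset=0, physical=[A,G,C,D,E,c,B,o,l], logical=[A,G,C,D,E,c,B,o,l]
After op 9 (swap(2, 1)): offset=0, physical=[A,C,G,D,E,c,B,o,l], logical=[A,C,G,D,E,c,B,o,l]
After op 10 (replace(8, 'j')): offset=0, physical=[A,C,G,D,E,c,B,o,j], logical=[A,C,G,D,E,c,B,o,j]
After op 11 (rotate(+2)): offset=2, physical=[A,C,G,D,E,c,B,o,j], logical=[G,D,E,c,B,o,j,A,C]
After op 12 (rotate(-2)): offset=0, physical=[A,C,G,D,E,c,B,o,j], logical=[A,C,G,D,E,c,B,o,j]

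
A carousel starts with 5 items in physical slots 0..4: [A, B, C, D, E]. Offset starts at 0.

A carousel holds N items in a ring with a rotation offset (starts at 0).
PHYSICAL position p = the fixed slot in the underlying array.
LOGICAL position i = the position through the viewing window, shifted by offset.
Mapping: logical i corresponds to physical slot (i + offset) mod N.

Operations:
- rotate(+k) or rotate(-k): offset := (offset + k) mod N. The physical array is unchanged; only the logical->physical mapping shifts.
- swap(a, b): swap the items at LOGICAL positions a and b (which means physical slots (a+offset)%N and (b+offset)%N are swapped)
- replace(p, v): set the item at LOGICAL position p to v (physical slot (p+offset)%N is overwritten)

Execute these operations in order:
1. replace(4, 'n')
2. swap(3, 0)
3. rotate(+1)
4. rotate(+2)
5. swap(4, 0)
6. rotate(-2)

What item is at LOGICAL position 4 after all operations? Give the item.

After op 1 (replace(4, 'n')): offset=0, physical=[A,B,C,D,n], logical=[A,B,C,D,n]
After op 2 (swap(3, 0)): offset=0, physical=[D,B,C,A,n], logical=[D,B,C,A,n]
After op 3 (rotate(+1)): offset=1, physical=[D,B,C,A,n], logical=[B,C,A,n,D]
After op 4 (rotate(+2)): offset=3, physical=[D,B,C,A,n], logical=[A,n,D,B,C]
After op 5 (swap(4, 0)): offset=3, physical=[D,B,A,C,n], logical=[C,n,D,B,A]
After op 6 (rotate(-2)): offset=1, physical=[D,B,A,C,n], logical=[B,A,C,n,D]

Answer: D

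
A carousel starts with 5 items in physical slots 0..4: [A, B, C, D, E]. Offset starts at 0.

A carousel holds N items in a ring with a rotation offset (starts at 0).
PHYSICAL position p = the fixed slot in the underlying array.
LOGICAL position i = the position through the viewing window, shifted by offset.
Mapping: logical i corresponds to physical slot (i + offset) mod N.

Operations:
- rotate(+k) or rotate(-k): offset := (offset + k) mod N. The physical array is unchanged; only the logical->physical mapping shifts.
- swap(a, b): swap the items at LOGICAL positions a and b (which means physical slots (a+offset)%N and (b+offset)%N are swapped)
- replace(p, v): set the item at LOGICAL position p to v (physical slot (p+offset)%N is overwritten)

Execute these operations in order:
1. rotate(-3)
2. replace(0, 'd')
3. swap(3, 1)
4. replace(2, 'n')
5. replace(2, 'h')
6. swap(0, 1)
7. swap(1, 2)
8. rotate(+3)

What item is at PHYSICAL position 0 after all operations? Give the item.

After op 1 (rotate(-3)): offset=2, physical=[A,B,C,D,E], logical=[C,D,E,A,B]
After op 2 (replace(0, 'd')): offset=2, physical=[A,B,d,D,E], logical=[d,D,E,A,B]
After op 3 (swap(3, 1)): offset=2, physical=[D,B,d,A,E], logical=[d,A,E,D,B]
After op 4 (replace(2, 'n')): offset=2, physical=[D,B,d,A,n], logical=[d,A,n,D,B]
After op 5 (replace(2, 'h')): offset=2, physical=[D,B,d,A,h], logical=[d,A,h,D,B]
After op 6 (swap(0, 1)): offset=2, physical=[D,B,A,d,h], logical=[A,d,h,D,B]
After op 7 (swap(1, 2)): offset=2, physical=[D,B,A,h,d], logical=[A,h,d,D,B]
After op 8 (rotate(+3)): offset=0, physical=[D,B,A,h,d], logical=[D,B,A,h,d]

Answer: D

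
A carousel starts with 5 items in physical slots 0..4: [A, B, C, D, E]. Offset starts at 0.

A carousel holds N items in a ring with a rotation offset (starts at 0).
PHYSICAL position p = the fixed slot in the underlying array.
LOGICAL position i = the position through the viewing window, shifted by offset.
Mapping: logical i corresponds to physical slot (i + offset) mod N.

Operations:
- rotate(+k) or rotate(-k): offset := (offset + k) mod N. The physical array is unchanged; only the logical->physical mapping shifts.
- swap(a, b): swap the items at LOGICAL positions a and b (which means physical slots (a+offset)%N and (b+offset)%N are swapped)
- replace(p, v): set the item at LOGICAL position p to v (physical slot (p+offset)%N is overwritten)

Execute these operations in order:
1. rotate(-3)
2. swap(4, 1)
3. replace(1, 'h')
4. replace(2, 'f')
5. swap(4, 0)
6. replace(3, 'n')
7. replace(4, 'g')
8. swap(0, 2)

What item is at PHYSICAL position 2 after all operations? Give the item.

Answer: f

Derivation:
After op 1 (rotate(-3)): offset=2, physical=[A,B,C,D,E], logical=[C,D,E,A,B]
After op 2 (swap(4, 1)): offset=2, physical=[A,D,C,B,E], logical=[C,B,E,A,D]
After op 3 (replace(1, 'h')): offset=2, physical=[A,D,C,h,E], logical=[C,h,E,A,D]
After op 4 (replace(2, 'f')): offset=2, physical=[A,D,C,h,f], logical=[C,h,f,A,D]
After op 5 (swap(4, 0)): offset=2, physical=[A,C,D,h,f], logical=[D,h,f,A,C]
After op 6 (replace(3, 'n')): offset=2, physical=[n,C,D,h,f], logical=[D,h,f,n,C]
After op 7 (replace(4, 'g')): offset=2, physical=[n,g,D,h,f], logical=[D,h,f,n,g]
After op 8 (swap(0, 2)): offset=2, physical=[n,g,f,h,D], logical=[f,h,D,n,g]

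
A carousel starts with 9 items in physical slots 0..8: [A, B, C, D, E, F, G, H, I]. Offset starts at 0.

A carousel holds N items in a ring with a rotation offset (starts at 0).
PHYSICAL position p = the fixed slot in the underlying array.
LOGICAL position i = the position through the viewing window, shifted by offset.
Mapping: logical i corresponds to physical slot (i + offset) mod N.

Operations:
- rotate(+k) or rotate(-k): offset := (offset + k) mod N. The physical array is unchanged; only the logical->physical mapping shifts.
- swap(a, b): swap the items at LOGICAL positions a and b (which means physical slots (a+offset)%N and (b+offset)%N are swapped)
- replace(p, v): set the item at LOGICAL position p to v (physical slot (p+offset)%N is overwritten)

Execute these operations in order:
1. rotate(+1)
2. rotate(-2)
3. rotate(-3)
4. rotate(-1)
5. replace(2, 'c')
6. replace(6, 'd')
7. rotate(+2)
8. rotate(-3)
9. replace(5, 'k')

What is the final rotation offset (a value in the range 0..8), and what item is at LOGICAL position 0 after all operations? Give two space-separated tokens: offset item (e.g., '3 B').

After op 1 (rotate(+1)): offset=1, physical=[A,B,C,D,E,F,G,H,I], logical=[B,C,D,E,F,G,H,I,A]
After op 2 (rotate(-2)): offset=8, physical=[A,B,C,D,E,F,G,H,I], logical=[I,A,B,C,D,E,F,G,H]
After op 3 (rotate(-3)): offset=5, physical=[A,B,C,D,E,F,G,H,I], logical=[F,G,H,I,A,B,C,D,E]
After op 4 (rotate(-1)): offset=4, physical=[A,B,C,D,E,F,G,H,I], logical=[E,F,G,H,I,A,B,C,D]
After op 5 (replace(2, 'c')): offset=4, physical=[A,B,C,D,E,F,c,H,I], logical=[E,F,c,H,I,A,B,C,D]
After op 6 (replace(6, 'd')): offset=4, physical=[A,d,C,D,E,F,c,H,I], logical=[E,F,c,H,I,A,d,C,D]
After op 7 (rotate(+2)): offset=6, physical=[A,d,C,D,E,F,c,H,I], logical=[c,H,I,A,d,C,D,E,F]
After op 8 (rotate(-3)): offset=3, physical=[A,d,C,D,E,F,c,H,I], logical=[D,E,F,c,H,I,A,d,C]
After op 9 (replace(5, 'k')): offset=3, physical=[A,d,C,D,E,F,c,H,k], logical=[D,E,F,c,H,k,A,d,C]

Answer: 3 D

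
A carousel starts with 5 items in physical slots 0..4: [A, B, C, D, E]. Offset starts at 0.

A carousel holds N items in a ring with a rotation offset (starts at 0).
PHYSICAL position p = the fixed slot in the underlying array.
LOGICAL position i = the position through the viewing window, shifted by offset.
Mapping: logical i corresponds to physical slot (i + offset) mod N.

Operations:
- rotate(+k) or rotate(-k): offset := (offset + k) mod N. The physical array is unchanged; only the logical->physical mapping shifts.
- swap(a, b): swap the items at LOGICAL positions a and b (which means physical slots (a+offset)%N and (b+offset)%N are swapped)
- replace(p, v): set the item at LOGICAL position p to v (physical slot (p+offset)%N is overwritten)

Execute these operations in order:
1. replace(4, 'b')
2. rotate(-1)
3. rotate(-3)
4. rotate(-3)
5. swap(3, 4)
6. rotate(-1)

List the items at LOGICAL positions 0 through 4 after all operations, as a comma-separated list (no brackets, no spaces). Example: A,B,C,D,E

Answer: B,D,b,A,C

Derivation:
After op 1 (replace(4, 'b')): offset=0, physical=[A,B,C,D,b], logical=[A,B,C,D,b]
After op 2 (rotate(-1)): offset=4, physical=[A,B,C,D,b], logical=[b,A,B,C,D]
After op 3 (rotate(-3)): offset=1, physical=[A,B,C,D,b], logical=[B,C,D,b,A]
After op 4 (rotate(-3)): offset=3, physical=[A,B,C,D,b], logical=[D,b,A,B,C]
After op 5 (swap(3, 4)): offset=3, physical=[A,C,B,D,b], logical=[D,b,A,C,B]
After op 6 (rotate(-1)): offset=2, physical=[A,C,B,D,b], logical=[B,D,b,A,C]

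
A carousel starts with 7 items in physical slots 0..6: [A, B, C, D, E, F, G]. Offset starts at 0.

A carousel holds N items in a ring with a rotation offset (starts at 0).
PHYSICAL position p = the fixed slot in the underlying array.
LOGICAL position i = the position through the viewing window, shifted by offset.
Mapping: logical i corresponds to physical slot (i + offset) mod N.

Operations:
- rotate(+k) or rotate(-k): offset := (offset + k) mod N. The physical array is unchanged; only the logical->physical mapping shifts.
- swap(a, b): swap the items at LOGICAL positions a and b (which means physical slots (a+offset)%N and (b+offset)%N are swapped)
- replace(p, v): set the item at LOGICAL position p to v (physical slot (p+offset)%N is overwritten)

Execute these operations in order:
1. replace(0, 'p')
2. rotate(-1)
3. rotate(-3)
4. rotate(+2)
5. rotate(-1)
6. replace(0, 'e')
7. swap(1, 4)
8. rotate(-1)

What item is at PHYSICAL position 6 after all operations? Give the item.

After op 1 (replace(0, 'p')): offset=0, physical=[p,B,C,D,E,F,G], logical=[p,B,C,D,E,F,G]
After op 2 (rotate(-1)): offset=6, physical=[p,B,C,D,E,F,G], logical=[G,p,B,C,D,E,F]
After op 3 (rotate(-3)): offset=3, physical=[p,B,C,D,E,F,G], logical=[D,E,F,G,p,B,C]
After op 4 (rotate(+2)): offset=5, physical=[p,B,C,D,E,F,G], logical=[F,G,p,B,C,D,E]
After op 5 (rotate(-1)): offset=4, physical=[p,B,C,D,E,F,G], logical=[E,F,G,p,B,C,D]
After op 6 (replace(0, 'e')): offset=4, physical=[p,B,C,D,e,F,G], logical=[e,F,G,p,B,C,D]
After op 7 (swap(1, 4)): offset=4, physical=[p,F,C,D,e,B,G], logical=[e,B,G,p,F,C,D]
After op 8 (rotate(-1)): offset=3, physical=[p,F,C,D,e,B,G], logical=[D,e,B,G,p,F,C]

Answer: G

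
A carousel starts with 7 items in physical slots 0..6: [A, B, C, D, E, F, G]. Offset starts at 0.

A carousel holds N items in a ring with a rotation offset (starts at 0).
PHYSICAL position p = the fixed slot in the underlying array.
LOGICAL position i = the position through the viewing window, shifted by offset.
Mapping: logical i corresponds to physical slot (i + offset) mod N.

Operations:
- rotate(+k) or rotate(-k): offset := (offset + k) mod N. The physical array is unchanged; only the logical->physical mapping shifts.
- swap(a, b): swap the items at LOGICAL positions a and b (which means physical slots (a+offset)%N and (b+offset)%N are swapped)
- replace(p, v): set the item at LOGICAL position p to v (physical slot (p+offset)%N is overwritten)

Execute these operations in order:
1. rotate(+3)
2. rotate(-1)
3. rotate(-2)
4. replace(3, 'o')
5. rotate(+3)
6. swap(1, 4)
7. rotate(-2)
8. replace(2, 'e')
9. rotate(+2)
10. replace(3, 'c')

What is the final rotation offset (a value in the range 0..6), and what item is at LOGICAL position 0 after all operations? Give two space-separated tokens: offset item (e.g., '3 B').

Answer: 3 e

Derivation:
After op 1 (rotate(+3)): offset=3, physical=[A,B,C,D,E,F,G], logical=[D,E,F,G,A,B,C]
After op 2 (rotate(-1)): offset=2, physical=[A,B,C,D,E,F,G], logical=[C,D,E,F,G,A,B]
After op 3 (rotate(-2)): offset=0, physical=[A,B,C,D,E,F,G], logical=[A,B,C,D,E,F,G]
After op 4 (replace(3, 'o')): offset=0, physical=[A,B,C,o,E,F,G], logical=[A,B,C,o,E,F,G]
After op 5 (rotate(+3)): offset=3, physical=[A,B,C,o,E,F,G], logical=[o,E,F,G,A,B,C]
After op 6 (swap(1, 4)): offset=3, physical=[E,B,C,o,A,F,G], logical=[o,A,F,G,E,B,C]
After op 7 (rotate(-2)): offset=1, physical=[E,B,C,o,A,F,G], logical=[B,C,o,A,F,G,E]
After op 8 (replace(2, 'e')): offset=1, physical=[E,B,C,e,A,F,G], logical=[B,C,e,A,F,G,E]
After op 9 (rotate(+2)): offset=3, physical=[E,B,C,e,A,F,G], logical=[e,A,F,G,E,B,C]
After op 10 (replace(3, 'c')): offset=3, physical=[E,B,C,e,A,F,c], logical=[e,A,F,c,E,B,C]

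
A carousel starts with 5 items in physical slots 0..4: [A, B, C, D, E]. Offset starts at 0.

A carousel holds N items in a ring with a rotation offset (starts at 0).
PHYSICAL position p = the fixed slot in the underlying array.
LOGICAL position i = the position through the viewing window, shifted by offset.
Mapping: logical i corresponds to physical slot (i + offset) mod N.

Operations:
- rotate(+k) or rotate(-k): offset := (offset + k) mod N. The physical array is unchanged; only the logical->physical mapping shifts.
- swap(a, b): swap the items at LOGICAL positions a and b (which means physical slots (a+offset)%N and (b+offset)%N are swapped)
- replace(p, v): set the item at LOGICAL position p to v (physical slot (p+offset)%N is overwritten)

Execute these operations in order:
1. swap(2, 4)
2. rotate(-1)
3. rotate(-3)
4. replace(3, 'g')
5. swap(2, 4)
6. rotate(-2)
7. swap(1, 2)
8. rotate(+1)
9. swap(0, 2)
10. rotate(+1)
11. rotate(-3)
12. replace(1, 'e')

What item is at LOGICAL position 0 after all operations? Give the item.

After op 1 (swap(2, 4)): offset=0, physical=[A,B,E,D,C], logical=[A,B,E,D,C]
After op 2 (rotate(-1)): offset=4, physical=[A,B,E,D,C], logical=[C,A,B,E,D]
After op 3 (rotate(-3)): offset=1, physical=[A,B,E,D,C], logical=[B,E,D,C,A]
After op 4 (replace(3, 'g')): offset=1, physical=[A,B,E,D,g], logical=[B,E,D,g,A]
After op 5 (swap(2, 4)): offset=1, physical=[D,B,E,A,g], logical=[B,E,A,g,D]
After op 6 (rotate(-2)): offset=4, physical=[D,B,E,A,g], logical=[g,D,B,E,A]
After op 7 (swap(1, 2)): offset=4, physical=[B,D,E,A,g], logical=[g,B,D,E,A]
After op 8 (rotate(+1)): offset=0, physical=[B,D,E,A,g], logical=[B,D,E,A,g]
After op 9 (swap(0, 2)): offset=0, physical=[E,D,B,A,g], logical=[E,D,B,A,g]
After op 10 (rotate(+1)): offset=1, physical=[E,D,B,A,g], logical=[D,B,A,g,E]
After op 11 (rotate(-3)): offset=3, physical=[E,D,B,A,g], logical=[A,g,E,D,B]
After op 12 (replace(1, 'e')): offset=3, physical=[E,D,B,A,e], logical=[A,e,E,D,B]

Answer: A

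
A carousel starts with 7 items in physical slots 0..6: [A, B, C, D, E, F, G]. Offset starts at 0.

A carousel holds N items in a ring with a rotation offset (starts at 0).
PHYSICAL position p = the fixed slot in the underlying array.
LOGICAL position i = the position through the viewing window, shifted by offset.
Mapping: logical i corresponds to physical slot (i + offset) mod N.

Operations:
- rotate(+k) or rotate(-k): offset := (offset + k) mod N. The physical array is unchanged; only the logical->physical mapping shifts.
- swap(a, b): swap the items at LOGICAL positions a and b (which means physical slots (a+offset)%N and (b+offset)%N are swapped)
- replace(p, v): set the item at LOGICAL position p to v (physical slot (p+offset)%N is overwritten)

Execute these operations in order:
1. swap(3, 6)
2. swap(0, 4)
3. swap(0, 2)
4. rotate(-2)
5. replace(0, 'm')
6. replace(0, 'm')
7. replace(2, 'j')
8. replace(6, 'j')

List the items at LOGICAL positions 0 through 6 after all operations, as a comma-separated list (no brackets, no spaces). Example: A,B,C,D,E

After op 1 (swap(3, 6)): offset=0, physical=[A,B,C,G,E,F,D], logical=[A,B,C,G,E,F,D]
After op 2 (swap(0, 4)): offset=0, physical=[E,B,C,G,A,F,D], logical=[E,B,C,G,A,F,D]
After op 3 (swap(0, 2)): offset=0, physical=[C,B,E,G,A,F,D], logical=[C,B,E,G,A,F,D]
After op 4 (rotate(-2)): offset=5, physical=[C,B,E,G,A,F,D], logical=[F,D,C,B,E,G,A]
After op 5 (replace(0, 'm')): offset=5, physical=[C,B,E,G,A,m,D], logical=[m,D,C,B,E,G,A]
After op 6 (replace(0, 'm')): offset=5, physical=[C,B,E,G,A,m,D], logical=[m,D,C,B,E,G,A]
After op 7 (replace(2, 'j')): offset=5, physical=[j,B,E,G,A,m,D], logical=[m,D,j,B,E,G,A]
After op 8 (replace(6, 'j')): offset=5, physical=[j,B,E,G,j,m,D], logical=[m,D,j,B,E,G,j]

Answer: m,D,j,B,E,G,j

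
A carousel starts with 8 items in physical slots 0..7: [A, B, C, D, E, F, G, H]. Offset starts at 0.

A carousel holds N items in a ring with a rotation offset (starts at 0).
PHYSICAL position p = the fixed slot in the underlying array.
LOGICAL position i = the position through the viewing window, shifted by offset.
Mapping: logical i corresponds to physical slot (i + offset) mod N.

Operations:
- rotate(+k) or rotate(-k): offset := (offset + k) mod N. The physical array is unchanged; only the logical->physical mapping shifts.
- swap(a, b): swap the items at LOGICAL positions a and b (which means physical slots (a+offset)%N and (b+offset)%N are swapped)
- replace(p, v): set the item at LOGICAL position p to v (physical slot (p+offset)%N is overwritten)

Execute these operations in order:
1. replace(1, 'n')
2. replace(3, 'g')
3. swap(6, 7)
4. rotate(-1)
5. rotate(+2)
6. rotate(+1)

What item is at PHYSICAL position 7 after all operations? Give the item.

After op 1 (replace(1, 'n')): offset=0, physical=[A,n,C,D,E,F,G,H], logical=[A,n,C,D,E,F,G,H]
After op 2 (replace(3, 'g')): offset=0, physical=[A,n,C,g,E,F,G,H], logical=[A,n,C,g,E,F,G,H]
After op 3 (swap(6, 7)): offset=0, physical=[A,n,C,g,E,F,H,G], logical=[A,n,C,g,E,F,H,G]
After op 4 (rotate(-1)): offset=7, physical=[A,n,C,g,E,F,H,G], logical=[G,A,n,C,g,E,F,H]
After op 5 (rotate(+2)): offset=1, physical=[A,n,C,g,E,F,H,G], logical=[n,C,g,E,F,H,G,A]
After op 6 (rotate(+1)): offset=2, physical=[A,n,C,g,E,F,H,G], logical=[C,g,E,F,H,G,A,n]

Answer: G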